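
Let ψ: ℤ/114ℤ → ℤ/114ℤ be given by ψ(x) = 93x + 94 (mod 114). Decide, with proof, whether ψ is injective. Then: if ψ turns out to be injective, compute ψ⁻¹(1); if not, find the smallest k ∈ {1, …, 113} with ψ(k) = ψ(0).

Recall: ψ is injective when ψ(s) = ψ(t) forces s = t.
We have gcd(93, 114) = 3 > 1. Taking s = 0 and t = 38: ψ(0) = 94 and ψ(38) = 93·38 + 94 = 3628 ≡ 94 (mod 114).
So ψ(0) = ψ(38) while 0 ≠ 38, so ψ is not injective.
Since ψ is not injective, we find the least positive k with ψ(k) = ψ(0): this means 93k ≡ 0 (mod 114), i.e. 114 ∣ 93k. Since gcd(93, 114) = 3, dividing through by 3 this holds exactly when 38 ∣ 31k, and as gcd(31, 38) = 1, exactly when 38 ∣ k.
The smallest positive such k is 38.

38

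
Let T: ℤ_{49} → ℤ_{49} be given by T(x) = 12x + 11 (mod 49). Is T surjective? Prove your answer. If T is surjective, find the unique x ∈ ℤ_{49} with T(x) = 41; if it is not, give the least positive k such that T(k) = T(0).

27

By definition, T is surjective if every y in the codomain equals T(x) for some x in the domain.
Since gcd(12, 49) = 1, 12 is invertible modulo 49. Euclid's algorithm: 49 = 4·12 + 1; back-substituting gives 1 = 45·12 − 11·49, so 12⁻¹ ≡ 45 (mod 49).
For any y ∈ ℤ_{49}, x = 45(y − 11) mod 49 satisfies T(x) = 12·45(y − 11) + 11 ≡ y (since 12·45 ≡ 1 mod 49). So every y has a preimage.
Therefore T is surjective.
Since T is surjective, we find T⁻¹(41): we need 12x ≡ 41 − 11 ≡ 30 (mod 49). Using 12⁻¹ = 45: x ≡ 45·30 = 1350 = 27·49 + 27, so x = 27.
Check: T(27) = 12·27 + 11 = 335 = 6·49 + 41 ≡ 41 (mod 49).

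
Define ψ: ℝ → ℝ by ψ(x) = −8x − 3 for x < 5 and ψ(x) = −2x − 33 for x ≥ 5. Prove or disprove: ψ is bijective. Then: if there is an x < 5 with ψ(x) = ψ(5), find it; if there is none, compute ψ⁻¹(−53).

Both pieces are strictly decreasing (slopes −8 and −2), so each is injective on its own interval.
The left piece maps (−∞, 5) onto (−43, ∞); the right piece maps [5, ∞) onto (−∞, −43].
Since −43 = −43, the images partition ℝ: ψ is injective and surjective, hence bijective.
Because the two images are disjoint, no x < 5 has ψ(x) = ψ(5), so we compute ψ⁻¹(−53): −53 lies in (−∞, −43], so solve −2x − 33 = −53: x = (−53 + 33)/(−2) = 10.

10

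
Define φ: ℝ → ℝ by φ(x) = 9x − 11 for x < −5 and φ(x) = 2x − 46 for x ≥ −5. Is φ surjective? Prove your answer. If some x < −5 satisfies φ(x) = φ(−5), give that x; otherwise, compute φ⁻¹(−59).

Both pieces are strictly increasing (slopes 9 and 2), so each is injective on its own interval.
The left piece maps (−∞, −5) onto (−∞, −56); the right piece maps [−5, ∞) onto [−56, ∞).
These images together cover ℝ, so φ is surjective.
Because the two images are disjoint, no x < −5 has φ(x) = φ(−5), so we compute φ⁻¹(−59): −59 lies in (−∞, −56), so solve 9x − 11 = −59: x = (−59 + 11)/9 = −16/3.

-16/3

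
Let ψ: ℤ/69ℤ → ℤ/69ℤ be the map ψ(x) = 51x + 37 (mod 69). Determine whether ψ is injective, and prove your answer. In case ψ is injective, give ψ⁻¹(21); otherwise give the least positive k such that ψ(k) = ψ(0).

23

Recall that ψ is injective when ψ(u) = ψ(v) forces u = v.
We have gcd(51, 69) = 3 > 1. Taking u = 0 and v = 23: ψ(0) = 37 and ψ(23) = 51·23 + 37 = 1210 ≡ 37 (mod 69).
So ψ(0) = ψ(23) while 0 ≠ 23, therefore ψ is not injective.
Since ψ is not injective, we find the least positive k with ψ(k) = ψ(0): this means 51k ≡ 0 (mod 69), i.e. 69 ∣ 51k. Since gcd(51, 69) = 3, dividing through by 3 this holds exactly when 23 ∣ 17k, and as gcd(17, 23) = 1, exactly when 23 ∣ k.
The smallest positive such k is 23.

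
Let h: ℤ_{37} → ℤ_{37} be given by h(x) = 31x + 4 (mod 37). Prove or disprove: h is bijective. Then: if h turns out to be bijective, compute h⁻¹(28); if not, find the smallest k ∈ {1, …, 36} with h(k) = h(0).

33

Recall: h is injective if h(x_1) = h(x_2) implies x_1 = x_2.
Suppose h(x_1) = h(x_2) in ℤ_{37}. Then 31x_1 + 4 ≡ 31x_2 + 4 (mod 37), so 31(x_1 − x_2) ≡ 0 (mod 37).
Since gcd(31, 37) = 1, 31 is invertible modulo 37, thus x_1 − x_2 ≡ 0 (mod 37), i.e. x_1 = x_2.
We now compute 31⁻¹ mod 37 explicitly. Euclid's algorithm: 37 = 1·31 + 6, 31 = 5·6 + 1; back-substituting gives 1 = 6·31 − 5·37, so 31⁻¹ ≡ 6 (mod 37).
Then y ↦ 6(y − 4) is a two-sided inverse to h, so every y ∈ ℤ_{37} has a preimage.
Hence h is bijective.
Since h is bijective, we find h⁻¹(28): we need 31x ≡ 28 − 4 ≡ 24 (mod 37). Using 31⁻¹ = 6: x ≡ 6·24 = 144 = 3·37 + 33, so x = 33.
Check: h(33) = 31·33 + 4 = 1027 = 27·37 + 28 ≡ 28 (mod 37).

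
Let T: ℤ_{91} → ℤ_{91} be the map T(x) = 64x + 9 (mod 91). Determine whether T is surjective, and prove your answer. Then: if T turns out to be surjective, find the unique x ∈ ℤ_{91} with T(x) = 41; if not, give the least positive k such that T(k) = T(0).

46

Since gcd(64, 91) = 1, 64 is invertible modulo 91. Euclid's algorithm: 91 = 1·64 + 27, 64 = 2·27 + 10, 27 = 2·10 + 7, 10 = 1·7 + 3, 7 = 2·3 + 1; back-substituting gives 1 = 64·64 − 45·91, so 64⁻¹ ≡ 64 (mod 91).
Then y ↦ 64(y − 9) is a two-sided inverse to T, so every y ∈ ℤ_{91} has a preimage.
Therefore T is surjective.
Since T is surjective, we find T⁻¹(41): we need 64x ≡ 41 − 9 ≡ 32 (mod 91). Using 64⁻¹ = 64: x ≡ 64·32 = 2048 = 22·91 + 46, so x = 46.
Check: T(46) = 64·46 + 9 = 2953 = 32·91 + 41 ≡ 41 (mod 91).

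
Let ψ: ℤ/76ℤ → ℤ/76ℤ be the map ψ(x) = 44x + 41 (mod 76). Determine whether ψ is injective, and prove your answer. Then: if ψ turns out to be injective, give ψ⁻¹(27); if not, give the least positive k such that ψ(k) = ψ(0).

We have gcd(44, 76) = 4 > 1. Taking s = 0 and t = 19: ψ(0) = 41 and ψ(19) = 44·19 + 41 = 877 ≡ 41 (mod 76).
So ψ(0) = ψ(19) while 0 ≠ 19, therefore ψ is not injective.
Since ψ is not injective, we find the least positive k with ψ(k) = ψ(0): this means 44k ≡ 0 (mod 76), i.e. 76 ∣ 44k. Since gcd(44, 76) = 4, dividing through by 4 this holds exactly when 19 ∣ 11k, and as gcd(11, 19) = 1, exactly when 19 ∣ k.
The smallest positive such k is 19.

19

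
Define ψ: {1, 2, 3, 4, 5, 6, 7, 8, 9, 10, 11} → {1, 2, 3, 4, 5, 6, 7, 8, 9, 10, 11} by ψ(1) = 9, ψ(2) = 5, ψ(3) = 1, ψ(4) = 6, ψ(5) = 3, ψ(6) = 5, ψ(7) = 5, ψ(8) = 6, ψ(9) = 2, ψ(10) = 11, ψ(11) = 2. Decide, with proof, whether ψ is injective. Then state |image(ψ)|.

ψ(2) = 5 = ψ(6) with 2 ≠ 6, so ψ is not injective.
The image of ψ is {1, 2, 3, 5, 6, 9, 11}, which has 7 elements.

7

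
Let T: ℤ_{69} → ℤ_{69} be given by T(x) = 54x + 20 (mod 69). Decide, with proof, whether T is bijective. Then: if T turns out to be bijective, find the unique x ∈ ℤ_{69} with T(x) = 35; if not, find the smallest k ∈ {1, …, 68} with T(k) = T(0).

23

We have gcd(54, 69) = 3 > 1. Taking s = 0 and t = 23: T(0) = 20 and T(23) = 54·23 + 20 = 1262 ≡ 20 (mod 69).
So T(0) = T(23) while 0 ≠ 23, therefore T is not injective, hence not bijective.
Since T is not bijective, we find the least positive k with T(k) = T(0): this means 54k ≡ 0 (mod 69), i.e. 69 ∣ 54k. Since gcd(54, 69) = 3, dividing through by 3 this holds exactly when 23 ∣ 18k, and as gcd(18, 23) = 1, exactly when 23 ∣ k.
The smallest positive such k is 23.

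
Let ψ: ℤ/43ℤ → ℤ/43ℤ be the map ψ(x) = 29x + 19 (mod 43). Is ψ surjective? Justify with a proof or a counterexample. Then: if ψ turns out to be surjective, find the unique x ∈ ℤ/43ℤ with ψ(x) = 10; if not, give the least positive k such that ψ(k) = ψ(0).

Since gcd(29, 43) = 1, 29 is invertible modulo 43. Euclid's algorithm: 43 = 1·29 + 14, 29 = 2·14 + 1; back-substituting gives 1 = 3·29 − 2·43, so 29⁻¹ ≡ 3 (mod 43).
Then y ↦ 3(y − 19) is a two-sided inverse to ψ, so every y ∈ ℤ/43ℤ has a preimage.
Thus ψ is surjective.
Since ψ is surjective, we find ψ⁻¹(10): we need 29x ≡ 10 − 19 ≡ 34 (mod 43). Using 29⁻¹ = 3: x ≡ 3·34 = 102 = 2·43 + 16, so x = 16.
Check: ψ(16) = 29·16 + 19 = 483 = 11·43 + 10 ≡ 10 (mod 43).

16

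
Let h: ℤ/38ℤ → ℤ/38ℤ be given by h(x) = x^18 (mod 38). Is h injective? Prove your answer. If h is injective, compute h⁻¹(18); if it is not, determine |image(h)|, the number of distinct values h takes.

4

h(1) = 1^18 = 1.
h(3): Repeated squaring mod 38: 3^1 ≡ 3, 3^2 ≡ 3² = 9, 3^4 ≡ 9² = 81 ≡ 5, 3^8 ≡ 5² = 25, 3^16 ≡ 25² = 625 ≡ 17. Since 18 = 16 + 2, 3^18 ≡ 17·9: 17·9 = 153 ≡ 1. So 3^18 ≡ 1 (mod 38).
So h(1) = h(3) = 1 while 1 ≠ 3, thus h is not injective.
Since h is not injective, we determine |image(h)|. Computing x^18 mod 38 for each x (by repeated squaring, reducing mod 38 at every step), the values h(0), h(1), …, h(37) are: 0, 1, 20, 1, 20, 1, 20, 1, 20, 1, 20, 1, 20, 1, 20, 1, 20, 1, 20, 19, 20, 1, 20, 1, 20, 1, 20, 1, 20, 1, 20, 1, 20, 1, 20, 1, 20, 1.
The distinct values are {0, 1, 19, 20}; there are 4 of them.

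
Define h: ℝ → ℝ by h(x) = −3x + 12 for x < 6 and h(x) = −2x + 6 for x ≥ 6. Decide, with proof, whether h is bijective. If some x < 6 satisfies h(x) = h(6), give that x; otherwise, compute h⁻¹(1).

11/3

Both pieces are strictly decreasing (slopes −3 and −2), so each is injective on its own interval.
The left piece maps (−∞, 6) onto (−6, ∞); the right piece maps [6, ∞) onto (−∞, −6].
Since −6 = −6, the images partition ℝ: h is injective and surjective, hence bijective.
Because the two images are disjoint, no x < 6 has h(x) = h(6), so we compute h⁻¹(1): 1 lies in (−6, ∞), so solve −3x + 12 = 1: x = (1 − 12)/(−3) = 11/3.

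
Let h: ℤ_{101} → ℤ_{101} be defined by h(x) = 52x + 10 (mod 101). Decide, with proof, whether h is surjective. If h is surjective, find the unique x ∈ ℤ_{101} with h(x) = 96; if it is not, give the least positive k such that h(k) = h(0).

91

By definition, h is surjective if every y in the codomain equals h(x) for some x in the domain.
Since gcd(52, 101) = 1, 52 is invertible modulo 101. Euclid's algorithm: 101 = 1·52 + 49, 52 = 1·49 + 3, 49 = 16·3 + 1; back-substituting gives 1 = 68·52 − 35·101, so 52⁻¹ ≡ 68 (mod 101).
For any y ∈ ℤ_{101}, x = 68(y − 10) mod 101 satisfies h(x) = 52·68(y − 10) + 10 ≡ y (since 52·68 ≡ 1 mod 101). So every y has a preimage.
Hence h is surjective.
Since h is surjective, we compute h⁻¹(96): solve 52x + 10 ≡ 96 (mod 101), i.e. 52x ≡ 86 (mod 101).
Multiplying by 52⁻¹ = 68 gives x ≡ 68·86 = 5848 = 57·101 + 91 ≡ 91 (mod 101).
Check: h(91) = 52·91 + 10 = 4742 = 46·101 + 96 ≡ 96 (mod 101).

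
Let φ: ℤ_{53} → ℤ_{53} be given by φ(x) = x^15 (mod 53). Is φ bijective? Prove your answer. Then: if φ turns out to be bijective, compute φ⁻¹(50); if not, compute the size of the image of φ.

Since 53 is prime, the nonzero elements of ℤ_{53} form a cyclic group of order 52.
As gcd(15, 52) = 1, raising to the 15th power is a bijection on this group: if a^15 ≡ b^15 then (ab^{−1})^15 = 1, and the only element of order dividing gcd(15, 52) = 1 is 1, so a = b.
With φ(0) = 0 this makes φ injective on all of ℤ_{53}, hence bijective (finite equal-size domain and codomain). In particular φ is bijective.
Since φ is bijective, we find the preimage of 50. The inverse of x ↦ x^15 on (ℤ_{53})^× is x ↦ x^7, because 15·7 = 105 = 2·52 + 1 ≡ 1 (mod 52) and x^{52} = 1 for x ≠ 0 (Fermat). So φ⁻¹(50) = 50^7 mod 53.
Repeated squaring mod 53: 50^1 ≡ 50, 50^2 ≡ 50² = 2500 ≡ 9, 50^4 ≡ 9² = 81 ≡ 28. Since 7 = 4 + 2 + 1, 50^7 ≡ 28·9·50: 28·9 = 252 ≡ 40, then 40·50 = 2000 ≡ 39. So 50^7 ≡ 39 (mod 53).
Hence φ⁻¹(50) = 39.

39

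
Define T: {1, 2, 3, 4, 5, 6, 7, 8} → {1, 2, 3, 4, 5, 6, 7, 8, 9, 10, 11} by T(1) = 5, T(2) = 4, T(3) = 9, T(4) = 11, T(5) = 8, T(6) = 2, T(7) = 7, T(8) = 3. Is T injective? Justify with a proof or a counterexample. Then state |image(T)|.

8

The values T(1), …, T(8) are 5, 4, 9, 11, 8, 2, 7, 3 — all distinct.
So T(u) = T(v) only when u = v, and T is injective.
The image of T is {2, 3, 4, 5, 7, 8, 9, 11}, which has 8 elements.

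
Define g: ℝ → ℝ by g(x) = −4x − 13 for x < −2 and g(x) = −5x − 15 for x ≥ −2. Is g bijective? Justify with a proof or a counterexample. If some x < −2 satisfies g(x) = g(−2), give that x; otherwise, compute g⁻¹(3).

-4

Both pieces are strictly decreasing (slopes −4 and −5), so each is injective on its own interval.
The left piece maps (−∞, −2) onto (−5, ∞); the right piece maps [−2, ∞) onto (−∞, −5].
Since −5 = −5, the images partition ℝ: g is injective and surjective, hence bijective.
Because the two images are disjoint, no x < −2 has g(x) = g(−2), so we compute g⁻¹(3): 3 lies in (−5, ∞), so solve −4x − 13 = 3: x = (3 + 13)/(−4) = −4.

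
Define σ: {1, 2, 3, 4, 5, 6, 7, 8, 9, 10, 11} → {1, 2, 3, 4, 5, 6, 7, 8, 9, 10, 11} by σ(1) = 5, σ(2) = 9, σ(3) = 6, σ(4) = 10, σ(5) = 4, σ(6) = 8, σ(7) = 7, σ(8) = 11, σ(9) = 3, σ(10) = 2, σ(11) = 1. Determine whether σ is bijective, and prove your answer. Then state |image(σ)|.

11

The values 5, 9, 6, 10, 4, 8, 7, 11, 3, 2, 1 are a permutation of {1, 2, 3, 4, 5, 6, 7, 8, 9, 10, 11}: each element appears exactly once.
So σ is injective and surjective, hence bijective.
The image of σ is {1, 2, 3, 4, 5, 6, 7, 8, 9, 10, 11}, which has 11 elements.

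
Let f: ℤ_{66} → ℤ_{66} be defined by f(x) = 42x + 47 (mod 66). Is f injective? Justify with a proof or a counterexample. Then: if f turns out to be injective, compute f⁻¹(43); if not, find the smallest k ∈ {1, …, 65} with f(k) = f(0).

11

We have gcd(42, 66) = 6 > 1. Taking s = 0 and t = 11: f(0) = 47 and f(11) = 42·11 + 47 = 509 ≡ 47 (mod 66).
So f(0) = f(11) while 0 ≠ 11, so f is not injective.
Since f is not injective, we find the least positive k with f(k) = f(0): this means 42k ≡ 0 (mod 66), i.e. 66 ∣ 42k. Since gcd(42, 66) = 6, dividing through by 6 this holds exactly when 11 ∣ 7k, and as gcd(7, 11) = 1, exactly when 11 ∣ k.
The smallest positive such k is 11.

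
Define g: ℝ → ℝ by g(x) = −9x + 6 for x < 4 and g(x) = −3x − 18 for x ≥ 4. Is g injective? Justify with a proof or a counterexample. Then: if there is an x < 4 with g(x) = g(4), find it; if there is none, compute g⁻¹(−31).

13/3

Both pieces are strictly decreasing (slopes −9 and −3), so each is injective on its own interval.
The left piece maps (−∞, 4) onto (−30, ∞); the right piece maps [4, ∞) onto (−∞, −30].
These images are disjoint, so no value is attained by both pieces. Therefore g is injective.
Because the two images are disjoint, no x < 4 has g(x) = g(4), so we compute g⁻¹(−31): −31 lies in (−∞, −30], so solve −3x − 18 = −31: x = (−31 + 18)/(−3) = 13/3.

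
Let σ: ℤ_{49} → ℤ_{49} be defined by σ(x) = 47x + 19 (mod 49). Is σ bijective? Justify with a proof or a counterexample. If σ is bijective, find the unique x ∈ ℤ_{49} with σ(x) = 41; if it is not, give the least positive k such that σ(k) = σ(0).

38

Recall that injectivity means: for all s, t in the domain, σ(s) = σ(t) implies s = t.
If σ(s) = σ(t), then 47s ≡ 47t (mod 49). Because gcd(47, 49) = 1, we may cancel 47 to get s ≡ t (mod 49).
We now compute 47⁻¹ mod 49 explicitly. Euclid's algorithm: 49 = 1·47 + 2, 47 = 23·2 + 1; back-substituting gives 1 = 24·47 − 23·49, so 47⁻¹ ≡ 24 (mod 49).
Then y ↦ 24(y − 19) is a two-sided inverse to σ, so every y ∈ ℤ_{49} has a preimage.
Hence σ is bijective.
Since σ is bijective, we find σ⁻¹(41): we need 47x ≡ 41 − 19 ≡ 22 (mod 49). Using 47⁻¹ = 24: x ≡ 24·22 = 528 = 10·49 + 38, so x = 38.
Check: σ(38) = 47·38 + 19 = 1805 = 36·49 + 41 ≡ 41 (mod 49).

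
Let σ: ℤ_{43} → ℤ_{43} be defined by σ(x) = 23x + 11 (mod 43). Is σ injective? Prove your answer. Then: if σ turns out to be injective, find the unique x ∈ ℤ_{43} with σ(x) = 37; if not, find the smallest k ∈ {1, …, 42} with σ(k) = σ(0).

Recall that injectivity means: for all u, v in the domain, σ(u) = σ(v) implies u = v.
Suppose σ(u) = σ(v) in ℤ_{43}. Then 23u + 11 ≡ 23v + 11 (mod 43), therefore 23(u − v) ≡ 0 (mod 43).
Since gcd(23, 43) = 1, 23 is invertible modulo 43, so u − v ≡ 0 (mod 43), i.e. u = v.
So σ is injective.
We now compute 23⁻¹ mod 43 explicitly. Euclid's algorithm: 43 = 1·23 + 20, 23 = 1·20 + 3, 20 = 6·3 + 2, 3 = 1·2 + 1; back-substituting gives 1 = 15·23 − 8·43, so 23⁻¹ ≡ 15 (mod 43).
Since σ is injective, we compute σ⁻¹(37): solve 23x + 11 ≡ 37 (mod 43), i.e. 23x ≡ 26 (mod 43).
Multiplying by 23⁻¹ = 15 gives x ≡ 15·26 = 390 = 9·43 + 3 ≡ 3 (mod 43).
Check: σ(3) = 23·3 + 11 = 80 = 1·43 + 37 ≡ 37 (mod 43).

3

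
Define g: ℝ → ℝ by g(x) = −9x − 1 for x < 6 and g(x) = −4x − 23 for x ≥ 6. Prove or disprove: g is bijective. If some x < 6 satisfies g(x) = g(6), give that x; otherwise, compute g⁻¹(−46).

Both pieces are strictly decreasing (slopes −9 and −4), so each is injective on its own interval.
The left piece maps (−∞, 6) onto (−55, ∞); the right piece maps [6, ∞) onto (−∞, −47].
These images overlap. In particular g(6) = −47 (right piece), and solving −9x − 1 = −47 on the left piece gives x = 46/9 < 6.
So g(46/9) = g(6) with 46/9 ≠ 6, and g is not injective, hence not bijective. This x = 46/9 is the requested value below 6.

46/9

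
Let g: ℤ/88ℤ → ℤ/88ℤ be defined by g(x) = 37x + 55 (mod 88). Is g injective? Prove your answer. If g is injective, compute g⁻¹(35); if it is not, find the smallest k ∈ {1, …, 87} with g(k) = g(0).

If g(a) = g(b), then 37a ≡ 37b (mod 88). Because gcd(37, 88) = 1, we may cancel 37 to get a ≡ b (mod 88).
So g is injective.
We now compute 37⁻¹ mod 88 explicitly. Euclid's algorithm: 88 = 2·37 + 14, 37 = 2·14 + 9, 14 = 1·9 + 5, 9 = 1·5 + 4, 5 = 1·4 + 1; back-substituting gives 1 = 69·37 − 29·88, so 37⁻¹ ≡ 69 (mod 88).
Since g is injective, we find g⁻¹(35): we need 37x ≡ 35 − 55 ≡ 68 (mod 88). Using 37⁻¹ = 69: x ≡ 69·68 = 4692 = 53·88 + 28, so x = 28.
Check: g(28) = 37·28 + 55 = 1091 = 12·88 + 35 ≡ 35 (mod 88).

28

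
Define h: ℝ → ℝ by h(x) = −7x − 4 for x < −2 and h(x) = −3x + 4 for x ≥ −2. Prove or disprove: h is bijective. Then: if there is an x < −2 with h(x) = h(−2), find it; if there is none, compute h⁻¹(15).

Both pieces are strictly decreasing (slopes −7 and −3), so each is injective on its own interval.
The left piece maps (−∞, −2) onto (10, ∞); the right piece maps [−2, ∞) onto (−∞, 10].
Since 10 = 10, the images partition ℝ: h is injective and surjective, hence bijective.
Because the two images are disjoint, no x < −2 has h(x) = h(−2), so we compute h⁻¹(15): 15 lies in (10, ∞), so solve −7x − 4 = 15: x = (15 + 4)/(−7) = −19/7.

-19/7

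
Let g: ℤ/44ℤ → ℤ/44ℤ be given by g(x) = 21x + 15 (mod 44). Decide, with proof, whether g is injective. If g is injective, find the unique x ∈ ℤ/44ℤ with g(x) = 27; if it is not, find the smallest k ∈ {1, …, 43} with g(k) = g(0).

32

Recall that g is injective if g(s) = g(t) implies s = t.
If g(s) = g(t), then 21s ≡ 21t (mod 44). Because gcd(21, 44) = 1, we may cancel 21 to get s ≡ t (mod 44).
Thus g is injective.
We now compute 21⁻¹ mod 44 explicitly. Euclid's algorithm: 44 = 2·21 + 2, 21 = 10·2 + 1; back-substituting gives 1 = 21·21 − 10·44, so 21⁻¹ ≡ 21 (mod 44).
Since g is injective, we compute g⁻¹(27): solve 21x + 15 ≡ 27 (mod 44), i.e. 21x ≡ 12 (mod 44).
Multiplying by 21⁻¹ = 21 gives x ≡ 21·12 = 252 = 5·44 + 32 ≡ 32 (mod 44).
Check: g(32) = 21·32 + 15 = 687 = 15·44 + 27 ≡ 27 (mod 44).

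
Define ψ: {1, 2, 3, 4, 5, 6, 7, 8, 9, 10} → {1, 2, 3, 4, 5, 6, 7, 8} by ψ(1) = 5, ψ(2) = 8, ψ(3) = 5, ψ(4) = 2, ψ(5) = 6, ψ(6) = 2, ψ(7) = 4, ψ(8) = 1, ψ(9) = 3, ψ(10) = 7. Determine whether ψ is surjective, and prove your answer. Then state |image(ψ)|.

8

Every element of the codomain has a preimage: 1 = ψ(8), 2 = ψ(4), 3 = ψ(9), 4 = ψ(7), 5 = ψ(1), 6 = ψ(5), 7 = ψ(10), 8 = ψ(2).
So ψ is surjective.
The image of ψ is {1, 2, 3, 4, 5, 6, 7, 8}, which has 8 elements.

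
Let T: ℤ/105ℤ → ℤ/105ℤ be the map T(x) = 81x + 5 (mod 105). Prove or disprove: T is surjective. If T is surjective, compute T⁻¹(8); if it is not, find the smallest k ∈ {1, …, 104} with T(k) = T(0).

35

Since gcd(81, 105) = 3, we have 81x ≡ 0 (mod 3) for all x, so T(x) ≡ 2 (mod 3).
But 0 ≢ 2 (mod 3), so 0 ∈ ℤ/105ℤ has no preimage. Hence T is not surjective.
Since T is not surjective, we find the least positive k with T(k) = T(0): this means 81k ≡ 0 (mod 105), i.e. 105 ∣ 81k. Since gcd(81, 105) = 3, dividing through by 3 this holds exactly when 35 ∣ 27k, and as gcd(27, 35) = 1, exactly when 35 ∣ k.
The smallest positive such k is 35.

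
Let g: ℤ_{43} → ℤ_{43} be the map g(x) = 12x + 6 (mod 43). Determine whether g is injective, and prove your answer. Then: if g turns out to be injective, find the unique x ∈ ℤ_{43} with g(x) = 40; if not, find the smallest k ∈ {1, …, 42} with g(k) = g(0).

Suppose g(s) = g(t) in ℤ_{43}. Then 12s + 6 ≡ 12t + 6 (mod 43), hence 12(s − t) ≡ 0 (mod 43).
Since gcd(12, 43) = 1, 12 is invertible modulo 43, therefore s − t ≡ 0 (mod 43), i.e. s = t.
Thus g is injective.
We now compute 12⁻¹ mod 43 explicitly. Euclid's algorithm: 43 = 3·12 + 7, 12 = 1·7 + 5, 7 = 1·5 + 2, 5 = 2·2 + 1; back-substituting gives 1 = 18·12 − 5·43, so 12⁻¹ ≡ 18 (mod 43).
Since g is injective, we compute g⁻¹(40): solve 12x + 6 ≡ 40 (mod 43), i.e. 12x ≡ 34 (mod 43).
Multiplying by 12⁻¹ = 18 gives x ≡ 18·34 = 612 = 14·43 + 10 ≡ 10 (mod 43).
Check: g(10) = 12·10 + 6 = 126 = 2·43 + 40 ≡ 40 (mod 43).

10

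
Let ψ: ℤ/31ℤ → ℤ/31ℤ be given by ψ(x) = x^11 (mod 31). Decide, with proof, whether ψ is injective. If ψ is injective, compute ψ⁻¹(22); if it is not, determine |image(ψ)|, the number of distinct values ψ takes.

17

Since 31 is prime, the nonzero elements of ℤ/31ℤ form a cyclic group of order 30.
As gcd(11, 30) = 1, raising to the 11th power is a bijection on this group: if a^11 ≡ b^11 then (ab^{−1})^11 = 1, and the only element of order dividing gcd(11, 30) = 1 is 1, so a = b.
With ψ(0) = 0 this makes ψ injective on all of ℤ/31ℤ, hence bijective (finite equal-size domain and codomain). In particular ψ is injective.
Since ψ is injective, we find the preimage of 22. The inverse of x ↦ x^11 on (ℤ/31ℤ)^× is x ↦ x^11, because 11·11 = 121 = 4·30 + 1 ≡ 1 (mod 30) and x^{30} = 1 for x ≠ 0 (Fermat). So ψ⁻¹(22) = 22^11 mod 31.
Repeated squaring mod 31: 22^1 ≡ 22, 22^2 ≡ 22² = 484 ≡ 19, 22^4 ≡ 19² = 361 ≡ 20, 22^8 ≡ 20² = 400 ≡ 28. Since 11 = 8 + 2 + 1, 22^11 ≡ 28·19·22: 28·19 = 532 ≡ 5, then 5·22 = 110 ≡ 17. So 22^11 ≡ 17 (mod 31).
Hence ψ⁻¹(22) = 17.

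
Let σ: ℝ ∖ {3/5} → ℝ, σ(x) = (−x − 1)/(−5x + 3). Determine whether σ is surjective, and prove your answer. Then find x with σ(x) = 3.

If σ(x) = 1/5, cross-multiplying gives −5(−x − 1) = −1(−5x + 3), which simplifies to 5 = −3 — false.  So 1/5 has no preimage and σ is not surjective.
Solving σ(x) = 3: cross-multiplying gives −x − 1 = 3(−5x + 3), which rearranges to 14x = 10, so x = 5/7.

5/7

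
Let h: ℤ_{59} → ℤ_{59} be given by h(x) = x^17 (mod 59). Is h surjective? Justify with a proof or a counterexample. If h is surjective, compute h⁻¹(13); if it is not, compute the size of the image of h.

52

Since 59 is prime, the nonzero elements of ℤ_{59} form a cyclic group of order 58.
As gcd(17, 58) = 1, raising to the 17th power is a bijection on this group: if u^17 ≡ v^17 then (uv^{−1})^17 = 1, and the only element of order dividing gcd(17, 58) = 1 is 1, so u = v.
With h(0) = 0 this makes h injective on all of ℤ_{59}, hence bijective (finite equal-size domain and codomain). In particular h is surjective.
Since h is surjective, we find the preimage of 13. The inverse of x ↦ x^17 on (ℤ_{59})^× is x ↦ x^41, because 17·41 = 697 = 12·58 + 1 ≡ 1 (mod 58) and x^{58} = 1 for x ≠ 0 (Fermat). So h⁻¹(13) = 13^41 mod 59.
Repeated squaring mod 59: 13^1 ≡ 13, 13^2 ≡ 13² = 169 ≡ 51, 13^4 ≡ 51² = 2601 ≡ 5, 13^8 ≡ 5² = 25, 13^16 ≡ 25² = 625 ≡ 35, 13^32 ≡ 35² = 1225 ≡ 45. Since 41 = 32 + 8 + 1, 13^41 ≡ 45·25·13: 45·25 = 1125 ≡ 4, then 4·13 = 52. So 13^41 ≡ 52 (mod 59).
Hence h⁻¹(13) = 52.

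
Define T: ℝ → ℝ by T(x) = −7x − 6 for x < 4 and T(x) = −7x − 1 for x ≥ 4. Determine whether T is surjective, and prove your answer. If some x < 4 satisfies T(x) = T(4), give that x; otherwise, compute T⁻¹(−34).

Both pieces are strictly decreasing (slopes −7 and −7), so each is injective on its own interval.
The left piece maps (−∞, 4) onto (−34, ∞); the right piece maps [4, ∞) onto (−∞, −29].
The union (−34, ∞) ∪ (−∞, −29] covers ℝ, so T is surjective.
For the follow-up: the images overlap, so an x < 4 with T(x) = T(4) exists. T(4) = −29; solving −7x − 6 = −29 for x < 4 gives x = (−29 + 6)/(−7) = 23/7.

23/7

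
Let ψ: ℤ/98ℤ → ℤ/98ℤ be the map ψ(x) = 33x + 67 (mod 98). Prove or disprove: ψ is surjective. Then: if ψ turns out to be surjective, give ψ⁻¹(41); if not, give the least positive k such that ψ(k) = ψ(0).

20

Since gcd(33, 98) = 1, 33 is invertible modulo 98. Euclid's algorithm: 98 = 2·33 + 32, 33 = 1·32 + 1; back-substituting gives 1 = 3·33 − 1·98, so 33⁻¹ ≡ 3 (mod 98).
Then y ↦ 3(y − 67) is a two-sided inverse to ψ, so every y ∈ ℤ/98ℤ has a preimage.
Thus ψ is surjective.
Since ψ is surjective, we compute ψ⁻¹(41): solve 33x + 67 ≡ 41 (mod 98), i.e. 33x ≡ 72 (mod 98).
Multiplying by 33⁻¹ = 3 gives x ≡ 3·72 = 216 = 2·98 + 20 ≡ 20 (mod 98).
Check: ψ(20) = 33·20 + 67 = 727 = 7·98 + 41 ≡ 41 (mod 98).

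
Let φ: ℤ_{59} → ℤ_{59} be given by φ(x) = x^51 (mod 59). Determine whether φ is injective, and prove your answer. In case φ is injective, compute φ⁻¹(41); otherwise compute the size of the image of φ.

Since 59 is prime, the nonzero elements of ℤ_{59} form a cyclic group of order 58.
As gcd(51, 58) = 1, raising to the 51st power is a bijection on this group: if x_1^51 ≡ x_2^51 then (x_1x_2^{−1})^51 = 1, and the only element of order dividing gcd(51, 58) = 1 is 1, so x_1 = x_2.
With φ(0) = 0 this makes φ injective on all of ℤ_{59}, hence bijective (finite equal-size domain and codomain). In particular φ is injective.
Since φ is injective, we find the preimage of 41. The inverse of x ↦ x^51 on (ℤ_{59})^× is x ↦ x^33, because 51·33 = 1683 = 29·58 + 1 ≡ 1 (mod 58) and x^{58} = 1 for x ≠ 0 (Fermat). So φ⁻¹(41) = 41^33 mod 59.
Repeated squaring mod 59: 41^1 ≡ 41, 41^2 ≡ 41² = 1681 ≡ 29, 41^4 ≡ 29² = 841 ≡ 15, 41^8 ≡ 15² = 225 ≡ 48, 41^16 ≡ 48² = 2304 ≡ 3, 41^32 ≡ 3² = 9. Since 33 = 32 + 1, 41^33 ≡ 9·41: 9·41 = 369 ≡ 15. So 41^33 ≡ 15 (mod 59).
Hence φ⁻¹(41) = 15.

15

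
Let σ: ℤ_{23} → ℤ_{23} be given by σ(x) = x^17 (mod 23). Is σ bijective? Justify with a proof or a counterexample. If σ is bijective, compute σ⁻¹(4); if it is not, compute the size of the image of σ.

16

Since 23 is prime, the nonzero elements of ℤ_{23} form a cyclic group of order 22.
As gcd(17, 22) = 1, raising to the 17th power is a bijection on this group: if x_1^17 ≡ x_2^17 then (x_1x_2^{−1})^17 = 1, and the only element of order dividing gcd(17, 22) = 1 is 1, so x_1 = x_2.
With σ(0) = 0 this makes σ injective on all of ℤ_{23}, hence bijective (finite equal-size domain and codomain). In particular σ is bijective.
Since σ is bijective, we find the preimage of 4. The inverse of x ↦ x^17 on (ℤ_{23})^× is x ↦ x^13, because 17·13 = 221 = 10·22 + 1 ≡ 1 (mod 22) and x^{22} = 1 for x ≠ 0 (Fermat). So σ⁻¹(4) = 4^13 mod 23.
Repeated squaring mod 23: 4^1 ≡ 4, 4^2 ≡ 4² = 16, 4^4 ≡ 16² = 256 ≡ 3, 4^8 ≡ 3² = 9. Since 13 = 8 + 4 + 1, 4^13 ≡ 9·3·4: 9·3 = 27 ≡ 4, then 4·4 = 16. So 4^13 ≡ 16 (mod 23).
Hence σ⁻¹(4) = 16.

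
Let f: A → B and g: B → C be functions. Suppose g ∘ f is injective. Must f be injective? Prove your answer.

injective

Suppose f(u) = f(v). Applying g: (g ∘ f)(u) = (g ∘ f)(v). Since g ∘ f is injective, u = v. Thus f is injective.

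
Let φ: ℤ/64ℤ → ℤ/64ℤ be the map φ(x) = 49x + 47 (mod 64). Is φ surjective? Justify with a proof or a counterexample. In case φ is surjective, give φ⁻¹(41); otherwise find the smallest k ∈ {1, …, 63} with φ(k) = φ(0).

26

Since gcd(49, 64) = 1, 49 is invertible modulo 64. Euclid's algorithm: 64 = 1·49 + 15, 49 = 3·15 + 4, 15 = 3·4 + 3, 4 = 1·3 + 1; back-substituting gives 1 = 17·49 − 13·64, so 49⁻¹ ≡ 17 (mod 64).
Then y ↦ 17(y − 47) is a two-sided inverse to φ, so every y ∈ ℤ/64ℤ has a preimage.
Thus φ is surjective.
Since φ is surjective, we find φ⁻¹(41): we need 49x ≡ 41 − 47 ≡ 58 (mod 64). Using 49⁻¹ = 17: x ≡ 17·58 = 986 = 15·64 + 26, so x = 26.
Check: φ(26) = 49·26 + 47 = 1321 = 20·64 + 41 ≡ 41 (mod 64).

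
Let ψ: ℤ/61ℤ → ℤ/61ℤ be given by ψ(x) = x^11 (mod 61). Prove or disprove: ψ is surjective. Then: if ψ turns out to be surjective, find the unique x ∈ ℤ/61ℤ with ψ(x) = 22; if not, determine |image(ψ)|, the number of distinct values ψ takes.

Since 61 is prime, the nonzero elements of ℤ/61ℤ form a cyclic group of order 60.
As gcd(11, 60) = 1, raising to the 11th power is a bijection on this group: if x_1^11 ≡ x_2^11 then (x_1x_2^{−1})^11 = 1, and the only element of order dividing gcd(11, 60) = 1 is 1, so x_1 = x_2.
With ψ(0) = 0 this makes ψ injective on all of ℤ/61ℤ, hence bijective (finite equal-size domain and codomain). In particular ψ is surjective.
Since ψ is surjective, we find the preimage of 22. The inverse of x ↦ x^11 on (ℤ/61ℤ)^× is x ↦ x^11, because 11·11 = 121 = 2·60 + 1 ≡ 1 (mod 60) and x^{60} = 1 for x ≠ 0 (Fermat). So ψ⁻¹(22) = 22^11 mod 61.
Repeated squaring mod 61: 22^1 ≡ 22, 22^2 ≡ 22² = 484 ≡ 57, 22^4 ≡ 57² = 3249 ≡ 16, 22^8 ≡ 16² = 256 ≡ 12. Since 11 = 8 + 2 + 1, 22^11 ≡ 12·57·22: 12·57 = 684 ≡ 13, then 13·22 = 286 ≡ 42. So 22^11 ≡ 42 (mod 61).
Hence ψ⁻¹(22) = 42.

42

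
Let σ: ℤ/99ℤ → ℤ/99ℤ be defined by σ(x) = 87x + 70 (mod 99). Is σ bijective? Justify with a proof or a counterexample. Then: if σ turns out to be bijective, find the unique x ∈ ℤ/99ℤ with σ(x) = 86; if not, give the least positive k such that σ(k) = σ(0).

We have gcd(87, 99) = 3 > 1. Taking a = 0 and b = 33: σ(0) = 70 and σ(33) = 87·33 + 70 = 2941 ≡ 70 (mod 99).
So σ(0) = σ(33) while 0 ≠ 33, so σ is not injective, hence not bijective.
Since σ is not bijective, we find the least positive k with σ(k) = σ(0): this means 87k ≡ 0 (mod 99), i.e. 99 ∣ 87k. Since gcd(87, 99) = 3, dividing through by 3 this holds exactly when 33 ∣ 29k, and as gcd(29, 33) = 1, exactly when 33 ∣ k.
The smallest positive such k is 33.

33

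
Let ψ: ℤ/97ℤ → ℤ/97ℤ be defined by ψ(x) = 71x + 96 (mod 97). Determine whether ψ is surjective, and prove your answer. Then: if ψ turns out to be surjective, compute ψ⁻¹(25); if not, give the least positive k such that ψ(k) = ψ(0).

96

Since gcd(71, 97) = 1, 71 is invertible modulo 97. Euclid's algorithm: 97 = 1·71 + 26, 71 = 2·26 + 19, 26 = 1·19 + 7, 19 = 2·7 + 5, 7 = 1·5 + 2, 5 = 2·2 + 1; back-substituting gives 1 = 41·71 − 30·97, so 71⁻¹ ≡ 41 (mod 97).
Then y ↦ 41(y − 96) is a two-sided inverse to ψ, so every y ∈ ℤ/97ℤ has a preimage.
So ψ is surjective.
Since ψ is surjective, we compute ψ⁻¹(25): solve 71x + 96 ≡ 25 (mod 97), i.e. 71x ≡ 26 (mod 97).
Multiplying by 71⁻¹ = 41 gives x ≡ 41·26 = 1066 = 10·97 + 96 ≡ 96 (mod 97).
Check: ψ(96) = 71·96 + 96 = 6912 = 71·97 + 25 ≡ 25 (mod 97).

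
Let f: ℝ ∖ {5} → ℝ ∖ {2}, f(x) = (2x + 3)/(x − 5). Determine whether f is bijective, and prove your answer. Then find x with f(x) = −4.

Suppose f(x_1) = f(x_2). Cross-multiplying: (2x_1 + 3)(x_2 − 5) = (2x_2 + 3)(x_1 − 5).
Expanding both sides and cancelling the symmetric terms leaves −13·(x_1 − x_2) = 0. Since −13 ≠ 0, x_1 = x_2. So f is injective.
For any y ≠ 2, solving y(x − 5) = 2x + 3 for x gives a well-defined x ≠ 5. So f is surjective.
So f is bijective.
Solving f(x) = −4: cross-multiplying gives 2x + 3 = −4(x − 5), which rearranges to 6x = 17, so x = 17/6.

17/6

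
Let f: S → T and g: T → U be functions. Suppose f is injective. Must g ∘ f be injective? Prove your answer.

not injective

No. Take S = T = U = {0, 1, 2}, f = identity (injective), and g(x) = 0 for every x.
Then (g ∘ f)(0) = 0 = (g ∘ f)(2) with 0 ≠ 2, so g ∘ f is not injective.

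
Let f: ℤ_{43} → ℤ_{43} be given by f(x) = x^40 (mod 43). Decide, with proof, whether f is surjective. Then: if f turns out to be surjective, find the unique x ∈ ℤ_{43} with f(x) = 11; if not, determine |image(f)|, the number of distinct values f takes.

f(21): Repeated squaring mod 43: 21^1 ≡ 21, 21^2 ≡ 21² = 441 ≡ 11, 21^4 ≡ 11² = 121 ≡ 35, 21^8 ≡ 35² = 1225 ≡ 21, 21^16 ≡ 21² = 441 ≡ 11, 21^32 ≡ 11² = 121 ≡ 35. Since 40 = 32 + 8, 21^40 ≡ 35·21: 35·21 = 735 ≡ 4. So 21^40 ≡ 4 (mod 43).
f(22): Repeated squaring mod 43: 22^1 ≡ 22, 22^2 ≡ 22² = 484 ≡ 11, 22^4 ≡ 11² = 121 ≡ 35, 22^8 ≡ 35² = 1225 ≡ 21, 22^16 ≡ 21² = 441 ≡ 11, 22^32 ≡ 11² = 121 ≡ 35. Since 40 = 32 + 8, 22^40 ≡ 35·21: 35·21 = 735 ≡ 4. So 22^40 ≡ 4 (mod 43).
So f(21) = f(22) = 4 while 21 ≠ 22, therefore f is not injective.
A non-injective map from the 43-element set ℤ_{43} to itself takes at most 42 distinct values, so it cannot be surjective. So f is not surjective.
Since f is not surjective, we determine |image(f)|. Computing x^40 mod 43 for each x (by repeated squaring, reducing mod 43 at every step), the values f(0), f(1), …, f(42) are: 0, 1, 11, 24, 35, 31, 6, 36, 41, 17, 40, 16, 23, 14, 9, 13, 21, 25, 15, 38, 10, 4, 4, 10, 38, 15, 25, 21, 13, 9, 14, 23, 16, 40, 17, 41, 36, 6, 31, 35, 24, 11, 1.
The distinct values are {0, 1, 4, 6, 9, 10, 11, 13, 14, 15, 16, 17, 21, 23, 24, 25, 31, 35, 36, 38, 40, 41}; there are 22 of them.

22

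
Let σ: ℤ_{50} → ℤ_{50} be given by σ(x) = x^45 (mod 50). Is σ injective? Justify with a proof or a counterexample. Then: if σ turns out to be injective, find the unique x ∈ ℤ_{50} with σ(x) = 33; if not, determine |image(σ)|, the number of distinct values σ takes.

σ(0) = 0^45 = 0.
σ(10): Repeated squaring mod 50: 10^1 ≡ 10, 10^2 ≡ 10² = 100 ≡ 0, 10^4 ≡ 0² = 0, 10^8 ≡ 0² = 0, 10^16 ≡ 0² = 0, 10^32 ≡ 0² = 0. Since 45 = 32 + 8 + 4 + 1, 10^45 ≡ 0·0·0·10: 0·0 = 0, then 0·0 = 0, then 0·10 = 0. So 10^45 ≡ 0 (mod 50).
So σ(0) = σ(10) = 0 while 0 ≠ 10, thus σ is not injective.
Since σ is not injective, we determine |image(σ)|. Computing x^45 mod 50 for each x (by repeated squaring, reducing mod 50 at every step), the values σ(0), σ(1), …, σ(49) are: 0, 1, 32, 43, 24, 25, 26, 7, 18, 49, 0, 1, 32, 43, 24, 25, 26, 7, 18, 49, 0, 1, 32, 43, 24, 25, 26, 7, 18, 49, 0, 1, 32, 43, 24, 25, 26, 7, 18, 49, 0, 1, 32, 43, 24, 25, 26, 7, 18, 49.
The distinct values are {0, 1, 7, 18, 24, 25, 26, 32, 43, 49}; there are 10 of them.

10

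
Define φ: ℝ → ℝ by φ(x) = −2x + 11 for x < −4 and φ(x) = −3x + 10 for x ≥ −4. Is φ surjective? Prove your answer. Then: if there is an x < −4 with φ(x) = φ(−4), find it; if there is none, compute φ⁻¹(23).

-11/2

Both pieces are strictly decreasing (slopes −2 and −3), so each is injective on its own interval.
The left piece maps (−∞, −4) onto (19, ∞); the right piece maps [−4, ∞) onto (−∞, 22].
The union (19, ∞) ∪ (−∞, 22] covers ℝ, so φ is surjective.
For the follow-up: the images overlap, so an x < −4 with φ(x) = φ(−4) exists. φ(−4) = 22; solving −2x + 11 = 22 for x < −4 gives x = (22 − 11)/(−2) = −11/2.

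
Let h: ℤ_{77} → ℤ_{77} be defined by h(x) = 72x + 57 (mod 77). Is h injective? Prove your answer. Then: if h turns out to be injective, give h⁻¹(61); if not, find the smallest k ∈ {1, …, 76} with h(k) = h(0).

30

Suppose h(u) = h(v) in ℤ_{77}. Then 72u + 57 ≡ 72v + 57 (mod 77), therefore 72(u − v) ≡ 0 (mod 77).
Since gcd(72, 77) = 1, 72 is invertible modulo 77, hence u − v ≡ 0 (mod 77), i.e. u = v.
Therefore h is injective.
We now compute 72⁻¹ mod 77 explicitly. Euclid's algorithm: 77 = 1·72 + 5, 72 = 14·5 + 2, 5 = 2·2 + 1; back-substituting gives 1 = 46·72 − 43·77, so 72⁻¹ ≡ 46 (mod 77).
Since h is injective, we compute h⁻¹(61): solve 72x + 57 ≡ 61 (mod 77), i.e. 72x ≡ 4 (mod 77).
Multiplying by 72⁻¹ = 46 gives x ≡ 46·4 = 184 = 2·77 + 30 ≡ 30 (mod 77).
Check: h(30) = 72·30 + 57 = 2217 = 28·77 + 61 ≡ 61 (mod 77).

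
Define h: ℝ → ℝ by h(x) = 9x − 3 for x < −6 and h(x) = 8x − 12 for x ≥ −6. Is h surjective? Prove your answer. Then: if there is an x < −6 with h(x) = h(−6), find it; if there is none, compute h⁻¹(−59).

-19/3

Both pieces are strictly increasing (slopes 9 and 8), so each is injective on its own interval.
The left piece maps (−∞, −6) onto (−∞, −57); the right piece maps [−6, ∞) onto [−60, ∞).
The union (−∞, −57) ∪ [−60, ∞) covers ℝ, so h is surjective.
For the follow-up: the images overlap, so an x < −6 with h(x) = h(−6) exists. h(−6) = −60; solving 9x − 3 = −60 for x < −6 gives x = (−60 + 3)/9 = −19/3.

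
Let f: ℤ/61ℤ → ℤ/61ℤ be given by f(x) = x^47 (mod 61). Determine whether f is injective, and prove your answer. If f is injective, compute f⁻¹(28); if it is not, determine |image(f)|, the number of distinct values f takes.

53

Since 61 is prime, the nonzero elements of ℤ/61ℤ form a cyclic group of order 60.
As gcd(47, 60) = 1, raising to the 47th power is a bijection on this group: if u^47 ≡ v^47 then (uv^{−1})^47 = 1, and the only element of order dividing gcd(47, 60) = 1 is 1, so u = v.
With f(0) = 0 this makes f injective on all of ℤ/61ℤ, hence bijective (finite equal-size domain and codomain). In particular f is injective.
Since f is injective, we find the preimage of 28. The inverse of x ↦ x^47 on (ℤ/61ℤ)^× is x ↦ x^23, because 47·23 = 1081 = 18·60 + 1 ≡ 1 (mod 60) and x^{60} = 1 for x ≠ 0 (Fermat). So f⁻¹(28) = 28^23 mod 61.
Repeated squaring mod 61: 28^1 ≡ 28, 28^2 ≡ 28² = 784 ≡ 52, 28^4 ≡ 52² = 2704 ≡ 20, 28^8 ≡ 20² = 400 ≡ 34, 28^16 ≡ 34² = 1156 ≡ 58. Since 23 = 16 + 4 + 2 + 1, 28^23 ≡ 58·20·52·28: 58·20 = 1160 ≡ 1, then 1·52 = 52, then 52·28 = 1456 ≡ 53. So 28^23 ≡ 53 (mod 61).
Hence f⁻¹(28) = 53.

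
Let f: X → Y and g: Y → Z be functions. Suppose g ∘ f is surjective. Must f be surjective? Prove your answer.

not surjective

No. Take X = {0, 1}, Y = {0, 1, 2}, Z = {0}, f(a) = 0 for every a ∈ X, and g(b) = 0 for every b ∈ Y.
Then g ∘ f is surjective onto {0}, but 2 ∈ Y has no preimage under f, so f is not surjective.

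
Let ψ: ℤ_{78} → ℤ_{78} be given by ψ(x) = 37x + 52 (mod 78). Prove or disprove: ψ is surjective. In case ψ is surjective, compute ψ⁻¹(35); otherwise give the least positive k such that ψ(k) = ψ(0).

67

Recall that surjectivity means every element of the codomain has a preimage under ψ.
Since gcd(37, 78) = 1, 37 is invertible modulo 78. Euclid's algorithm: 78 = 2·37 + 4, 37 = 9·4 + 1; back-substituting gives 1 = 19·37 − 9·78, so 37⁻¹ ≡ 19 (mod 78).
Then y ↦ 19(y − 52) is a two-sided inverse to ψ, so every y ∈ ℤ_{78} has a preimage.
Hence ψ is surjective.
Since ψ is surjective, we find ψ⁻¹(35): we need 37x ≡ 35 − 52 ≡ 61 (mod 78). Using 37⁻¹ = 19: x ≡ 19·61 = 1159 = 14·78 + 67, so x = 67.
Check: ψ(67) = 37·67 + 52 = 2531 = 32·78 + 35 ≡ 35 (mod 78).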